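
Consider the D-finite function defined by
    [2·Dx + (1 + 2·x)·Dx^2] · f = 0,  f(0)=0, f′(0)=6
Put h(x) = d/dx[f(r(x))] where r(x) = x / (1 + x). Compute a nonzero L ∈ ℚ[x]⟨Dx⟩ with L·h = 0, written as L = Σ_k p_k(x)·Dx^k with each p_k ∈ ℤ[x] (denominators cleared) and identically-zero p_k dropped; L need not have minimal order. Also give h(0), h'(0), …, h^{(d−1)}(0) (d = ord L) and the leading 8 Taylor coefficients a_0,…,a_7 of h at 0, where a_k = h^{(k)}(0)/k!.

f: a_k = 0, 6, -6, 8, -12, 96/5, -32, 384/7, …
Substitute x→r, Dx→(1/r')Dx; clear ⇒ L₀.
h₀' ⇒ L via d/dx closure of L₀.
L = (4 + 6·x) + (1 + 4·x + 3·x^2)·Dx  (order 1).
h: a_k = 6, -24, 78, -240, 726, -2184, 6558, -19680, …
ICs: h(0) = 6.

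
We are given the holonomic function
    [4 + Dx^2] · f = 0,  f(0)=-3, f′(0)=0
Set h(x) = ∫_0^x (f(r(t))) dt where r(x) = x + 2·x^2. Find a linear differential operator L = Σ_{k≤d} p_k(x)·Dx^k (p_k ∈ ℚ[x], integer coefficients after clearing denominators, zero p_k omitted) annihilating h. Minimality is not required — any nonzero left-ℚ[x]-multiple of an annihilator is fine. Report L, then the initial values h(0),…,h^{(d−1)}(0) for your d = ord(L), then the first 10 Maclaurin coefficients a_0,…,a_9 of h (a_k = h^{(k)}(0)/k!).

f: a_k = -3, 0, 6, 0, -2, 0, 4/15, 0, -2/105, 0, …
Change of var in L_f (x↦r) gives L₀.
h=∫₀ˣh₀: take L = L₀·Dx.
L = (4 + 48·x + 192·x^2 + 256·x^3)·Dx - 4·Dx^2 + (1 + 4·x)·Dx^3  (order 3).
h: a_k = 0, -3, 0, 2, 6, 22/5, -8/3, -716/105, -38/5, -1682/945, …
ICs: h(0) = 0, h′(0) = -3, h′′(0) = 0.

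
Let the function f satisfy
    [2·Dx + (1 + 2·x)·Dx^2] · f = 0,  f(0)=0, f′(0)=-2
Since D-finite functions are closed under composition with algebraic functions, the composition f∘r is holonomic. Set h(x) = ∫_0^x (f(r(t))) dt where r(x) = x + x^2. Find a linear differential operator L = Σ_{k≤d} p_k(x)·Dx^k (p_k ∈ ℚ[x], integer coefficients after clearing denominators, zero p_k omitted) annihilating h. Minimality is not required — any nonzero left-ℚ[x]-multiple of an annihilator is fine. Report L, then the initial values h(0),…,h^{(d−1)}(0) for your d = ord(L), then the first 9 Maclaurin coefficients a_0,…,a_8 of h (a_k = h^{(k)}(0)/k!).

L = (4·x + 4·x^2)·Dx^2 + (1 + 4·x + 6·x^2 + 4·x^3)·Dx^3  (order 3).
h: a_k = 0, 0, -1, 0, 1/3, -2/5, 4/15, 0, -2/7, …
ICs: h(0) = 0, h′(0) = 0, h′′(0) = -2.

f: a_k = 0, -2, 2, -8/3, 4, -32/5, 32/3, -128/7, 32, …
L₀ from L_f via x↦r, Dx↦r'^{-1}Dx.
h=∫₀ˣh₀: take L = L₀·Dx.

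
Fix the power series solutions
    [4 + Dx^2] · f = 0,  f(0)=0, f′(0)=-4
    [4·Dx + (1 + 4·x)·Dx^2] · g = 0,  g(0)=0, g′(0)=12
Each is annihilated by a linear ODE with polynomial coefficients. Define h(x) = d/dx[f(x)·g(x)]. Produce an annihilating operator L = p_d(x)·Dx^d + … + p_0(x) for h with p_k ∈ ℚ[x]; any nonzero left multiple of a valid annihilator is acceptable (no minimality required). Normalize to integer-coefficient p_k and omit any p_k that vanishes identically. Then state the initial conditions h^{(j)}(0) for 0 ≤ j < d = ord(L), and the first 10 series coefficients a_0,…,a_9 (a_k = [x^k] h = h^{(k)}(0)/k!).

L = (-832 - 992·x - 5568·x^2 - 12288·x^3 - 2048·x^4 + 24576·x^5 + 16384·x^6) + (-264 - 1568·x - 2560·x^2 + 10240·x^4 + 8192·x^5)·Dx + (-220 - 368·x - 1760·x^2 - 3072·x^3 + 2048·x^4 + 12288·x^5 + 8192·x^6)·Dx^2 + (-66 - 392·x - 640·x^2 + 2560·x^4 + 2048·x^5)·Dx^3 + (-3 - 30·x - 92·x^2 + 640·x^4 + 1536·x^5 + 1024·x^6)·Dx^4  (order 4).
h: a_k = 0, -96, 288, -896, 3520, -13760, 269248/5, -22244864/105, 29277312/35, -3129133376/945, …
ICs: h(0) = 0, h′(0) = -96, h′′(0) = 576, h′′′(0) = -5376.

f: a_k = 0, -4, 0, 8/3, 0, -8/15, 0, 16/315, 0, -8/2835, …
g: a_k = 0, 12, -24, 64, -192, 3072/5, -2048, 49152/7, -24576, 262144/3, …
Product ⇒ symmetric product L₀, ord ≤ 4.
Differentiate: ansatz ord ≤ ord L₀ ⇒ L.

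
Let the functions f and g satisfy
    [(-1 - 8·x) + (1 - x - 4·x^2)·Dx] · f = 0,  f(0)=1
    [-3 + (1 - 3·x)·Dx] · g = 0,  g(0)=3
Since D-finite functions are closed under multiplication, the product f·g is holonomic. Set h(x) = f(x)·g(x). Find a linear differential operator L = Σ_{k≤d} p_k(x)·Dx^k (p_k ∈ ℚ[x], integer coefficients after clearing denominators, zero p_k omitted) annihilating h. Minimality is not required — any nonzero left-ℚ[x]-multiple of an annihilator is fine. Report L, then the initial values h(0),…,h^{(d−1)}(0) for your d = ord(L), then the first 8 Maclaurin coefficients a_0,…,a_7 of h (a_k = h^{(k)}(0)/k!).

f: a_k = 1, 1, 5, 9, 29, 65, 181, 441, …
g: a_k = 3, 9, 27, 81, 243, 729, 2187, 6561, …
L₀ := L_f ⊗_s L_g (sym. prod.), ord ≤ 1.
L = (-4 - 2·x + 36·x^2) + (1 - 4·x - x^2 + 12·x^3)·Dx  (order 1).
h: a_k = 3, 12, 51, 180, 627, 2076, 6771, 21636, …
ICs: h(0) = 3.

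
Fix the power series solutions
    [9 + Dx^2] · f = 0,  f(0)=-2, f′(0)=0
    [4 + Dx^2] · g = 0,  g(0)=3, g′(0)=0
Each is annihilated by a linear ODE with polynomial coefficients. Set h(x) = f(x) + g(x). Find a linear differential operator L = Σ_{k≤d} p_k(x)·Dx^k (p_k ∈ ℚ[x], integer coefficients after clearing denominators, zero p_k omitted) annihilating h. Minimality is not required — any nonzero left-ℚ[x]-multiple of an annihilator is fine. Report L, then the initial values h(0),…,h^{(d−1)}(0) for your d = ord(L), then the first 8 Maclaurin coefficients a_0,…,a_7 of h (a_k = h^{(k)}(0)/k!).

L = 36 + 13·Dx^2 + Dx^4  (order 4).
h: a_k = 1, 0, 3, 0, -19/4, 0, 211/120, 0, …
ICs: h(0) = 1, h′(0) = 0, h′′(0) = 6, h′′′(0) = 0.

f: a_k = -2, 0, 9, 0, -27/4, 0, 81/40, 0, …
g: a_k = 3, 0, -6, 0, 2, 0, -4/15, 0, …
Sum ⇒ L₀ = lclm(L_f,L_g) in ℚ(x)⟨Dx⟩.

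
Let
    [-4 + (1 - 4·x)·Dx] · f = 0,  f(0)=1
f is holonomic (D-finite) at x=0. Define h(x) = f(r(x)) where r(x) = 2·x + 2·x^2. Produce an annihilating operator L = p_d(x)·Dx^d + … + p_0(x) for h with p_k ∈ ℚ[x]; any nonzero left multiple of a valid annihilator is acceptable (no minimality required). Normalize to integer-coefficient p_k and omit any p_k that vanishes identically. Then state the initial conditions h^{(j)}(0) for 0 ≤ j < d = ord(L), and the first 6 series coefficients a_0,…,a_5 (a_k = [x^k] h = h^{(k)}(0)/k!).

L = (8 + 16·x) + (-1 + 8·x + 8·x^2)·Dx  (order 1).
h: a_k = 1, 8, 72, 640, 5696, 50688, …
ICs: h(0) = 1.

f: a_k = 1, 4, 16, 64, 256, 1024, …
f∘r: x↦r, Dx↦Dx/r' in L_f ⇒ L₀.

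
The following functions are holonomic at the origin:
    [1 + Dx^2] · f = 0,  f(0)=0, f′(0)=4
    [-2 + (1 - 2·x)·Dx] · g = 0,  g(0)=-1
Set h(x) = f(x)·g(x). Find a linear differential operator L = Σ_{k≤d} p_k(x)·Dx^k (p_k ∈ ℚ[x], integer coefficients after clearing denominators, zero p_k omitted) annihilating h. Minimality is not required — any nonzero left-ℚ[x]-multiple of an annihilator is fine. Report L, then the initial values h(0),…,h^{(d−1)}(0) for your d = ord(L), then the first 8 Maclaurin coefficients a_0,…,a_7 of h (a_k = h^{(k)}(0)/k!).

f: a_k = 0, 4, 0, -2/3, 0, 1/30, 0, -1/1260, …
g: a_k = -1, -2, -4, -8, -16, -32, -64, -128, …
h₀=f·g: eliminate ⇒ L₀, order ≤ 2·1.
L = (-1 + 2·x) + 4·Dx + (-1 + 2·x)·Dx^2  (order 2).
h: a_k = 0, -4, -8, -46/3, -92/3, -1841/30, -1841/15, -309287/1260, …
ICs: h(0) = 0, h′(0) = -4.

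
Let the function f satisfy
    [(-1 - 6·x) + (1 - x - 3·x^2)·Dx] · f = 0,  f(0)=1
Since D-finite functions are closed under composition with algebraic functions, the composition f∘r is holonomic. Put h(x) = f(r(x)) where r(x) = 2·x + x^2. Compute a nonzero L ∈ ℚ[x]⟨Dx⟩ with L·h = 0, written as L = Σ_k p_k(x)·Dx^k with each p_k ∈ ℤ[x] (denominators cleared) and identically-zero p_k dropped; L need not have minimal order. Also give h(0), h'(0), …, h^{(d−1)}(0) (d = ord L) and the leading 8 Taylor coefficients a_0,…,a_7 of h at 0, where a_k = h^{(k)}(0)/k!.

L = (2 + 26·x + 36·x^2 + 12·x^3) + (-1 + 2·x + 13·x^2 + 12·x^3 + 3·x^4)·Dx  (order 1).
h: a_k = 1, 2, 17, 72, 392, 1930, 9871, 49752, …
ICs: h(0) = 1.

f: a_k = 1, 1, 4, 7, 19, 40, 97, 217, …
L₀ from L_f via x↦r, Dx↦r'^{-1}Dx.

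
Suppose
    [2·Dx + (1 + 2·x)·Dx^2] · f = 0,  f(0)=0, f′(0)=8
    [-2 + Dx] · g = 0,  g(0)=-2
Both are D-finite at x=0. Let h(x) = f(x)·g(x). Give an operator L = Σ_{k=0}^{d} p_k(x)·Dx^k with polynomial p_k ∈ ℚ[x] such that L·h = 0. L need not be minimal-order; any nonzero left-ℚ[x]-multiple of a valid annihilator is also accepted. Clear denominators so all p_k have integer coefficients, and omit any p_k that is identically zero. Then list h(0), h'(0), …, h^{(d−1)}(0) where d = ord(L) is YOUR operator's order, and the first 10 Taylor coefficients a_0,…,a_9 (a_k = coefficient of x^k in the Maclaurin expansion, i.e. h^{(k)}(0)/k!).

f: a_k = 0, 8, -8, 32/3, -16, 128/5, -128/3, 512/7, -128, 2048/9, …
g: a_k = -2, -4, -4, -8/3, -4/3, -8/15, -8/45, -16/315, -4/315, -8/2835, …
f·g: L₀ = L_f ⊗_s L_g, ord ≤ 2·1.
L = 8·x + (-2 - 8·x)·Dx + (1 + 2·x)·Dx^2  (order 2).
h: a_k = 0, -16, -16, -64/3, 0, -96/5, 224/9, -2944/63, 3712/45, -20128/135, …
ICs: h(0) = 0, h′(0) = -16.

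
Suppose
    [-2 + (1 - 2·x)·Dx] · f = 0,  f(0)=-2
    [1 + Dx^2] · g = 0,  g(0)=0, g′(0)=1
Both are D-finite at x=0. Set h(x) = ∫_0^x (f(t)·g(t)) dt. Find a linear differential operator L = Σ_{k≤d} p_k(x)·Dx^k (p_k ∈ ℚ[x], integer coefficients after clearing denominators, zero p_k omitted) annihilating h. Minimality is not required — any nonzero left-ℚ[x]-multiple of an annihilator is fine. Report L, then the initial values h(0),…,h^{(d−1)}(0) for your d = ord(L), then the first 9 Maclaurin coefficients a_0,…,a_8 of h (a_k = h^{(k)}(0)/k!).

L = (-1 + 2·x)·Dx + 4·Dx^2 + (-1 + 2·x)·Dx^3  (order 3).
h: a_k = 0, 0, -1, -4/3, -23/12, -46/15, -1841/360, -263/30, -309287/20160, …
ICs: h(0) = 0, h′(0) = 0, h′′(0) = -2.

f: a_k = -2, -4, -8, -16, -32, -64, -128, -256, -512, …
g: a_k = 0, 1, 0, -1/6, 0, 1/120, 0, -1/5040, 0, …
Product ⇒ symmetric product L₀, ord ≤ 2.
h=∫₀ˣh₀: take L = L₀·Dx.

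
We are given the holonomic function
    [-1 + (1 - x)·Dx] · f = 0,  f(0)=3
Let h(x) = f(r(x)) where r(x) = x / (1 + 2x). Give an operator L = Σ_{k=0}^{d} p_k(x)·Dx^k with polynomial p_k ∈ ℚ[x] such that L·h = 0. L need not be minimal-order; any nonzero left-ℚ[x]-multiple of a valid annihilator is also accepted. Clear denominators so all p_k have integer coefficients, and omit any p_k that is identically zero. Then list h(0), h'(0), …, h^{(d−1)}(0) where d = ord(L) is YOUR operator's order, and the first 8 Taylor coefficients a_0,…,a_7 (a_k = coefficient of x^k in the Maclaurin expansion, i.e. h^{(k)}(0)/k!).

L = -1 + (1 + 3·x + 2·x^2)·Dx  (order 1).
h: a_k = 3, 3, -3, 3, -3, 3, -3, 3, …
ICs: h(0) = 3.

f: a_k = 3, 3, 3, 3, 3, 3, 3, 3, …
Change of var in L_f (x↦r) gives L₀.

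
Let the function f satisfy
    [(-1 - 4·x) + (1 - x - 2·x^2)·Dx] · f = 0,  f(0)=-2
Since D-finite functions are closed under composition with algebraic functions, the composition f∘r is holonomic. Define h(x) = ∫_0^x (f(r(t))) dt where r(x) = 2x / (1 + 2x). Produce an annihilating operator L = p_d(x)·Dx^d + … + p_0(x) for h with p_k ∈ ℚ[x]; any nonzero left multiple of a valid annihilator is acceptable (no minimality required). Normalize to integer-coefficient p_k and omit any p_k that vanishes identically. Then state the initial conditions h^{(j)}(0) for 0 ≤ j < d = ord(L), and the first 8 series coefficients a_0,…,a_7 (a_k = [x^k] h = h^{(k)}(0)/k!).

L = (2 + 20·x)·Dx + (-1 - 4·x + 4·x^2 + 16·x^3)·Dx^2  (order 2).
h: a_k = 0, -2, -2, -16/3, 0, -128/5, 128/3, -1536/7, …
ICs: h(0) = 0, h′(0) = -2.

f: a_k = -2, -2, -6, -10, -22, -42, -86, -170, …
L₀ from L_f via x↦r, Dx↦r'^{-1}Dx.
∫: right-multiply L₀ by Dx.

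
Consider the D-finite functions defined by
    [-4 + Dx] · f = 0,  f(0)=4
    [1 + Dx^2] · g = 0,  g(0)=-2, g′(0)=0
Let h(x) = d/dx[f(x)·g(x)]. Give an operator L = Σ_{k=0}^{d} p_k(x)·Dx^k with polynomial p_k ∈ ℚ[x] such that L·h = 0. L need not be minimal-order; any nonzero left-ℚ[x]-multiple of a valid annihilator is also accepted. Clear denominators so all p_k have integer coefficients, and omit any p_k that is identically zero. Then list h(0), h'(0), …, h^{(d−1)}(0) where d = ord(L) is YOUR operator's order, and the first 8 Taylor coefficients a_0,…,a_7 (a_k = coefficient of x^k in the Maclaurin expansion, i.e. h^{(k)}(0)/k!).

L = 17 - 8·Dx + Dx^2  (order 2).
h: a_k = -32, -120, -208, -644/3, -404/3, -33, 1454/45, 31679/630, …
ICs: h(0) = -32, h′(0) = -120.

f: a_k = 4, 16, 32, 128/3, 128/3, 512/15, 1024/45, 4096/315, …
g: a_k = -2, 0, 1, 0, -1/12, 0, 1/360, 0, …
L₀ := L_f ⊗_s L_g (sym. prod.), ord ≤ 2.
h=h₀': d/dx-closure on L₀ ⇒ L.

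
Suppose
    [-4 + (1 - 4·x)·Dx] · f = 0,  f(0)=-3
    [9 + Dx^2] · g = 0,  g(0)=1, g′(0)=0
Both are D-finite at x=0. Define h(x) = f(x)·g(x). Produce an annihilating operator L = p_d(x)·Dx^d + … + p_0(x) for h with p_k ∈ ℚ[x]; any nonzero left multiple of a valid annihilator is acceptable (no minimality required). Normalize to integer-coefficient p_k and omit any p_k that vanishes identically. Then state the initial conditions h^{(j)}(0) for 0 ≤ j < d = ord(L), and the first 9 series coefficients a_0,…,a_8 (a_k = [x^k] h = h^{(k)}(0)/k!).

f: a_k = -3, -12, -48, -192, -768, -3072, -12288, -49152, -196608, …
g: a_k = 1, 0, -9/2, 0, 27/8, 0, -81/80, 0, 729/4480, …
Sym-product of L_f,L_g gives L₀ (≤ ord 2).
L = (-9 + 36·x) + 8·Dx + (-1 + 4·x)·Dx^2  (order 2).
h: a_k = -3, -12, -69/2, -138, -4497/8, -4497/2, -719277/80, -719277/20, -644474379/4480, …
ICs: h(0) = -3, h′(0) = -12.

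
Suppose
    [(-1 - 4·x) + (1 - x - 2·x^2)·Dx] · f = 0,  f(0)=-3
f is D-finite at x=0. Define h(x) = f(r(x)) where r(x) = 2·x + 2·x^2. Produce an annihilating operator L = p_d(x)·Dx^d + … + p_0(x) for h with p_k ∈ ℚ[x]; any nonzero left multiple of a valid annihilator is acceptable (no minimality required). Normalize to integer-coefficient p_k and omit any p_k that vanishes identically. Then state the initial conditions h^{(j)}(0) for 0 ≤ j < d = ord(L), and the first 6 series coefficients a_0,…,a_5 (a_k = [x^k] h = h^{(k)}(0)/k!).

L = (2 + 20·x + 48·x^2 + 32·x^3) + (-1 + 2·x + 10·x^2 + 16·x^3 + 8·x^4)·Dx  (order 1).
h: a_k = -3, -6, -42, -192, -924, -4488, …
ICs: h(0) = -3.

f: a_k = -3, -3, -9, -15, -33, -63, …
Change of var in L_f (x↦r) gives L₀.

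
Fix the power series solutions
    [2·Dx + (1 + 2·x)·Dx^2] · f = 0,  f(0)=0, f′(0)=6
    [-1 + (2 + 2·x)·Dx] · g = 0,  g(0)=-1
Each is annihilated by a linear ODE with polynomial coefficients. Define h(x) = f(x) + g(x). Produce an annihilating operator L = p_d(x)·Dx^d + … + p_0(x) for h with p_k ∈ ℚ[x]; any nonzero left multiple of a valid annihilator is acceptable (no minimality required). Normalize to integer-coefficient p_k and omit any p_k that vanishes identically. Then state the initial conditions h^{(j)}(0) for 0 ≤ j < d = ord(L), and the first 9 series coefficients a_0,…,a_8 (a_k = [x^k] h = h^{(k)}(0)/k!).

L = (10 + 4·x)·Dx + (29 + 52·x + 20·x^2)·Dx^2 + (6 + 22·x + 24·x^2 + 8·x^3)·Dx^3  (order 3).
h: a_k = -1, 11/2, -47/8, 127/16, -1531/128, 24541/1280, -32747/1024, 786201/14336, -3145299/32768, …
ICs: h(0) = -1, h′(0) = 11/2, h′′(0) = -47/4.

f: a_k = 0, 6, -6, 8, -12, 96/5, -32, 384/7, -96, …
g: a_k = -1, -1/2, 1/8, -1/16, 5/128, -7/256, 21/1024, -33/2048, 429/32768, …
Weyl lclm of L_f,L_g ⇒ L₀ (ord ≤ 3).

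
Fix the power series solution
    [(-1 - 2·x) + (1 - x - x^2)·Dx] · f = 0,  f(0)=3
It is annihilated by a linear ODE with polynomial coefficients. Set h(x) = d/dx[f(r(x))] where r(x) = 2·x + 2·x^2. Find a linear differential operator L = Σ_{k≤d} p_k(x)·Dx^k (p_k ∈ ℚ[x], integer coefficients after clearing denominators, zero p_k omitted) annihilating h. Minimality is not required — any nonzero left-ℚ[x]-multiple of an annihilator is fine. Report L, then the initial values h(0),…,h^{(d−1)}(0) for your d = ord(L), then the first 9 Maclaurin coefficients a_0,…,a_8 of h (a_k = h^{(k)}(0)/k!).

L = (10 + 20·x + 60·x^2 + 80·x^3 + 40·x^4) + (-1 + 10·x^2 + 20·x^3 + 20·x^4 + 8·x^5)·Dx  (order 1).
h: a_k = 6, 60, 360, 1920, 9720, 47088, 221760, 1023360, 4648320, …
ICs: h(0) = 6.

f: a_k = 3, 3, 6, 9, 15, 24, 39, 63, 102, …
L₀ from L_f via x↦r, Dx↦r'^{-1}Dx.
h=h₀': d/dx-closure on L₀ ⇒ L.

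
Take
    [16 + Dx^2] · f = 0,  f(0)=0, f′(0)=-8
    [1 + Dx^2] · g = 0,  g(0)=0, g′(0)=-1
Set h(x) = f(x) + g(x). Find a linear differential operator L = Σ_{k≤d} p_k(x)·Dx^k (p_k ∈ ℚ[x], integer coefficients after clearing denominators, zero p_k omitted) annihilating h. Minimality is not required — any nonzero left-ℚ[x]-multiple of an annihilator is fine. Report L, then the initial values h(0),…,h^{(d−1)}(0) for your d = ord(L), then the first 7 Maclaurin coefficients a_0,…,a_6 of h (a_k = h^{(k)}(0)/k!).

f: a_k = 0, -8, 0, 64/3, 0, -256/15, 0, …
g: a_k = 0, -1, 0, 1/6, 0, -1/120, 0, …
Sum ⇒ L₀ = lclm(L_f,L_g) in ℚ(x)⟨Dx⟩.
L = 16 + 17·Dx^2 + Dx^4  (order 4).
h: a_k = 0, -9, 0, 43/2, 0, -683/40, 0, …
ICs: h(0) = 0, h′(0) = -9, h′′(0) = 0, h′′′(0) = 129.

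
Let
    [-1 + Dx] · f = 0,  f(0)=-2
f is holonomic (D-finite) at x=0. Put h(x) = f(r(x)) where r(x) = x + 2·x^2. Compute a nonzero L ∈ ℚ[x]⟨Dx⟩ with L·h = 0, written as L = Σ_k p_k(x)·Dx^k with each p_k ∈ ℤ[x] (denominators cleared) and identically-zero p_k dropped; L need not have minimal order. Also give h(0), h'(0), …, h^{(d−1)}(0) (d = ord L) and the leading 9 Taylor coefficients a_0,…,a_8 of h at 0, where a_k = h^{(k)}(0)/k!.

f: a_k = -2, -2, -1, -1/3, -1/12, -1/60, -1/360, -1/2520, -1/20160, …
f∘r: x↦r, Dx↦Dx/r' in L_f ⇒ L₀.
L = (-1 - 4·x) + Dx  (order 1).
h: a_k = -2, -2, -5, -13/3, -73/12, -281/60, -1741/360, -1697/504, -57233/20160, …
ICs: h(0) = -2.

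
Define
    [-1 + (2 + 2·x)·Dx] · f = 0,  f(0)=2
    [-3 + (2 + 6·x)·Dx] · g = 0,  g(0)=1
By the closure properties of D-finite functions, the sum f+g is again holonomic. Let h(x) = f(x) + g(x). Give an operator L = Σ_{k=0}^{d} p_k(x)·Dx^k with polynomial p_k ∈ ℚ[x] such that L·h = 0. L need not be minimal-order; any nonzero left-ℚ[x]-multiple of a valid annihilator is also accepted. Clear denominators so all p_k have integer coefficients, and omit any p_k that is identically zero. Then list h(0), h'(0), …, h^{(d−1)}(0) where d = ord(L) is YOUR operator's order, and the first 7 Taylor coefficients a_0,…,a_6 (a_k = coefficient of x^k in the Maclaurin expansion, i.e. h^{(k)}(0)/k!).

L = -3 + (8 + 12·x)·Dx + (4 + 16·x + 12·x^2)·Dx^2  (order 2).
h: a_k = 3, 5/2, -11/8, 29/16, -415/128, 1715/256, -15351/1024, …
ICs: h(0) = 3, h′(0) = 5/2.

f: a_k = 2, 1, -1/4, 1/8, -5/64, 7/128, -21/512, …
g: a_k = 1, 3/2, -9/8, 27/16, -405/128, 1701/256, -15309/1024, …
Weyl lclm of L_f,L_g ⇒ L₀ (ord ≤ 2).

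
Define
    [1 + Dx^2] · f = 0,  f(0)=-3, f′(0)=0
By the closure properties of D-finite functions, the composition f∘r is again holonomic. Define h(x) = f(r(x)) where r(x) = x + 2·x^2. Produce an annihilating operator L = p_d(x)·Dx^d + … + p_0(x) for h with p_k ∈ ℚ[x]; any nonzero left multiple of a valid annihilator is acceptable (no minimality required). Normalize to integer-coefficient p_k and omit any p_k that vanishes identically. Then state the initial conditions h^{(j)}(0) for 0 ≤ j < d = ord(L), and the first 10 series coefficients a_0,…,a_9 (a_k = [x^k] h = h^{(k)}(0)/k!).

L = (1 + 12·x + 48·x^2 + 64·x^3) - 4·Dx + (1 + 4·x)·Dx^2  (order 2).
h: a_k = -3, 0, 3/2, 6, 47/8, -1, -719/240, -79/20, -23521/13440, 559/840, …
ICs: h(0) = -3, h′(0) = 0.

f: a_k = -3, 0, 3/2, 0, -1/8, 0, 1/240, 0, -1/13440, 0, …
Change of var in L_f (x↦r) gives L₀.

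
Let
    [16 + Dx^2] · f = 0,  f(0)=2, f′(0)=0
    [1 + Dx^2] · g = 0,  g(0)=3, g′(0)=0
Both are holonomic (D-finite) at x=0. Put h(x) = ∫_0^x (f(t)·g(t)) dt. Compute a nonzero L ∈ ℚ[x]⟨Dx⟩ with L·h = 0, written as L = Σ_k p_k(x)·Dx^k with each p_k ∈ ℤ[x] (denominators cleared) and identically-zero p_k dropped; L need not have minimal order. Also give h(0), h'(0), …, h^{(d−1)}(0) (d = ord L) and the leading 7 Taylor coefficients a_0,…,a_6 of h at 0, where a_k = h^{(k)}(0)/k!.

L = 225·Dx + 34·Dx^3 + Dx^5  (order 5).
h: a_k = 0, 6, 0, -17, 0, 353/20, 0, …
ICs: h(0) = 0, h′(0) = 6, h′′(0) = 0, h′′′(0) = -102, h′′′′(0) = 0.

f: a_k = 2, 0, -16, 0, 64/3, 0, -512/45, …
g: a_k = 3, 0, -3/2, 0, 1/8, 0, -1/240, …
f·g: L₀ = L_f ⊗_s L_g, ord ≤ 2·2.
h=∫h₀ ⇒ L = L₀·Dx.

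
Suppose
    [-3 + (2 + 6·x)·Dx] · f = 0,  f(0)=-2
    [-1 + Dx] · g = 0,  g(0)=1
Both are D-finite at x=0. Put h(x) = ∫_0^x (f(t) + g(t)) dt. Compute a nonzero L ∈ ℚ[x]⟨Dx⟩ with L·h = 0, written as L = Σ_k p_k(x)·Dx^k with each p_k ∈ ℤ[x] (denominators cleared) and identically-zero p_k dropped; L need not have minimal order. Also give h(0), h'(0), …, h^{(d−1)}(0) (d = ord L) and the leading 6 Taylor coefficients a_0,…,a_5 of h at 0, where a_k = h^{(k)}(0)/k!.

L = (15 + 18·x)·Dx + (-13 - 24·x - 36·x^2)·Dx^2 + (-2 + 6·x + 36·x^2)·Dx^3  (order 3).
h: a_k = 0, -1, -1, 11/12, -77/96, 1223/960, …
ICs: h(0) = 0, h′(0) = -1, h′′(0) = -2.

f: a_k = -2, -3, 9/4, -27/8, 405/64, -1701/128, …
g: a_k = 1, 1, 1/2, 1/6, 1/24, 1/120, …
Sum ⇒ L₀ = lclm(L_f,L_g) in ℚ(x)⟨Dx⟩.
∫: right-multiply L₀ by Dx.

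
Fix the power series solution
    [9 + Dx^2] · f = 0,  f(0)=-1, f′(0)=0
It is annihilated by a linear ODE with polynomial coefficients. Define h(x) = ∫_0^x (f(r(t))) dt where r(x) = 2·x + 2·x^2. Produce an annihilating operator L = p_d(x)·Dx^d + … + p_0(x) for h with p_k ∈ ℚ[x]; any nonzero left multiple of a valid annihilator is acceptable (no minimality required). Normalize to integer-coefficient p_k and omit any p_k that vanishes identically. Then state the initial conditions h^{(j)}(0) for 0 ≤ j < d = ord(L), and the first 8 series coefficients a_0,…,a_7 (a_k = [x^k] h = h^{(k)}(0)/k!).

L = (36 + 216·x + 432·x^2 + 288·x^3)·Dx - 2·Dx^2 + (1 + 2·x)·Dx^3  (order 3).
h: a_k = 0, -1, 0, 6, 9, -36/5, -36, -1296/35, …
ICs: h(0) = 0, h′(0) = -1, h′′(0) = 0.

f: a_k = -1, 0, 9/2, 0, -27/8, 0, 81/80, 0, …
Change of var in L_f (x↦r) gives L₀.
h=∫₀ˣh₀: take L = L₀·Dx.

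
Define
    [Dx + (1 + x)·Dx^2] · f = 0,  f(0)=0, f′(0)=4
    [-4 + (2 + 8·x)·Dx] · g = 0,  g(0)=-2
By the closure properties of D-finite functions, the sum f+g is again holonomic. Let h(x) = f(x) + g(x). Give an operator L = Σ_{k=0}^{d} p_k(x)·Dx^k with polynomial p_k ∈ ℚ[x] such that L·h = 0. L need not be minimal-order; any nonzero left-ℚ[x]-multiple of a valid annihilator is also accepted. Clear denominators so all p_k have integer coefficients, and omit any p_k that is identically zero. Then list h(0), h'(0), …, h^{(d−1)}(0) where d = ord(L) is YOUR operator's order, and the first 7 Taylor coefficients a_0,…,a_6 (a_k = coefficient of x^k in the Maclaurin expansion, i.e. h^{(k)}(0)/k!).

f: a_k = 0, 4, -2, 4/3, -1, 4/5, -2/3, …
g: a_k = -2, -4, 4, -8, 20, -56, 168, …
L₀ := lclm(L_f,L_g); ord L₀ ≤ 2+1.
L = (-8 + 4·x)·Dx + (-10 - 8·x + 20·x^2)·Dx^2 + (-1 - 3·x + 6·x^2 + 8·x^3)·Dx^3  (order 3).
h: a_k = -2, 0, 2, -20/3, 19, -276/5, 502/3, …
ICs: h(0) = -2, h′(0) = 0, h′′(0) = 4.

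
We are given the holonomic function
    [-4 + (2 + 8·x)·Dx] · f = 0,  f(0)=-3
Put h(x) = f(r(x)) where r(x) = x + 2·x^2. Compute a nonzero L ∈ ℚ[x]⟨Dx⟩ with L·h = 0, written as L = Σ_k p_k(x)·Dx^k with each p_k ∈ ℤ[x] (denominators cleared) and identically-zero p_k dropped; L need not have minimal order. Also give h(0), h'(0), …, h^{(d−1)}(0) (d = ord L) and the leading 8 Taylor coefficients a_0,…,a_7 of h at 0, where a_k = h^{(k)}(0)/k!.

f: a_k = -3, -6, 6, -12, 30, -84, 252, -792, …
h₀=f(r): pull back L_f along r ⇒ L₀.
L = (-2 - 8·x) + (1 + 4·x + 8·x^2)·Dx  (order 1).
h: a_k = -3, -6, -6, 12, -18, 12, 36, -168, …
ICs: h(0) = -3.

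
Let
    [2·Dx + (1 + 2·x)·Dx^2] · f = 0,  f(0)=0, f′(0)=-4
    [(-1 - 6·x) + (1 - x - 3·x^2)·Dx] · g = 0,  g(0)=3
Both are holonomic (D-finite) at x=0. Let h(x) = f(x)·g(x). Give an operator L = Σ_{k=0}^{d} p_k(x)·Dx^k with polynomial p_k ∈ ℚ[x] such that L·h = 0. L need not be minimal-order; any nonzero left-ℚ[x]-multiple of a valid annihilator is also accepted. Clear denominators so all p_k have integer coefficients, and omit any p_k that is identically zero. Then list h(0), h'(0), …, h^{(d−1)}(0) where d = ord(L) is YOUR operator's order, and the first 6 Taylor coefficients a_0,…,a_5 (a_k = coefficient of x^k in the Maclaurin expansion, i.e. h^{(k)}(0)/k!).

L = (8 + 24·x) + (18·x + 30·x^2)·Dx + (-1 - x + 5·x^2 + 6·x^3)·Dx^2  (order 2).
h: a_k = 0, -12, 0, -52, -28, -1112/5, …
ICs: h(0) = 0, h′(0) = -12.

f: a_k = 0, -4, 4, -16/3, 8, -64/5, …
g: a_k = 3, 3, 12, 21, 57, 120, …
Product ⇒ symmetric product L₀, ord ≤ 2.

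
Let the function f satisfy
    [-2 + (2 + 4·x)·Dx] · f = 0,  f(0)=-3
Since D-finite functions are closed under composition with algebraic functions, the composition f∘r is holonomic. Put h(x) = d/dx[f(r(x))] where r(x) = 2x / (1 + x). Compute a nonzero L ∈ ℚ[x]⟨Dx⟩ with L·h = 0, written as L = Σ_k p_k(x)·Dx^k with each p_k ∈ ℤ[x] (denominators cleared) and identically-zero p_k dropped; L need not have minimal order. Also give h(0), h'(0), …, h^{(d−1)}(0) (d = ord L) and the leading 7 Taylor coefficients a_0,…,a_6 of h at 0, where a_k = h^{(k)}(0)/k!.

L = (-4 - 10·x) + (-1 - 6·x - 5·x^2)·Dx  (order 1).
h: a_k = -6, 24, -90, 360, -1530, 6768, -30702, …
ICs: h(0) = -6.

f: a_k = -3, -3, 3/2, -3/2, 15/8, -21/8, 63/16, …
L₀ from L_f via x↦r, Dx↦r'^{-1}Dx.
Differentiate: ansatz ord ≤ ord L₀ ⇒ L.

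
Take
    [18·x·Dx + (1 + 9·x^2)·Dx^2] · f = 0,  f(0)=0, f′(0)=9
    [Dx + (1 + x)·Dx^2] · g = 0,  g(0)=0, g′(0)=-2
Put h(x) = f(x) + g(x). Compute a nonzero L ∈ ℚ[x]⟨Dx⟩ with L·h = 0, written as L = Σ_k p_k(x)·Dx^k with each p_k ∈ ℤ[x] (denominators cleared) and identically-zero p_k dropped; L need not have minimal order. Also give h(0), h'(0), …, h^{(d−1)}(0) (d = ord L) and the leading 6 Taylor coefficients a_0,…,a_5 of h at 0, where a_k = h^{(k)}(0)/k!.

f: a_k = 0, 9, 0, -27, 0, 729/5, …
g: a_k = 0, -2, 1, -2/3, 1/2, -2/5, …
h₀=f+g: left-lcm gives L₀, ord ≤ 4.
L = (-18 - 54·x + 486·x^2 + 162·x^3)·Dx + (-20 - 36·x + 432·x^2 + 972·x^3 + 324·x^4)·Dx^2 + (-1 + 17·x + 18·x^2 + 162·x^3 + 243·x^4 + 81·x^5)·Dx^3  (order 3).
h: a_k = 0, 7, 1, -83/3, 1/2, 727/5, …
ICs: h(0) = 0, h′(0) = 7, h′′(0) = 2.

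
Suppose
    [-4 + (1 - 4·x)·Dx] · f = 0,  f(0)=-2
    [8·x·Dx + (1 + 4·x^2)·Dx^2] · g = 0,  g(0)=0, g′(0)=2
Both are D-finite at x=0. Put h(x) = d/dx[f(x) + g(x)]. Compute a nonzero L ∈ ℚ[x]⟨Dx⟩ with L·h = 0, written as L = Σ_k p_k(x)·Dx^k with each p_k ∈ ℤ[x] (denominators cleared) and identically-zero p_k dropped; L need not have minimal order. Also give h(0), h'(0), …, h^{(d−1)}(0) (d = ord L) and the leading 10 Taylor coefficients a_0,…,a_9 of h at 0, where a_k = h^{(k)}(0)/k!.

L = (-8 + 128·x + 96·x^2) + (13 - 8·x + 100·x^2 + 96·x^3)·Dx + (-1 + 3·x + 12·x^3 + 16·x^4)·Dx^2  (order 2).
h: a_k = -6, -64, -392, -2048, -10208, -49152, -229504, -1048576, -4718080, -20971520, …
ICs: h(0) = -6, h′(0) = -64.

f: a_k = -2, -8, -32, -128, -512, -2048, -8192, -32768, -131072, -524288, …
g: a_k = 0, 2, 0, -8/3, 0, 32/5, 0, -128/7, 0, 512/9, …
f+g: L₀ = lclm(L_f,L_g), ord ≤ 1+2.
h₀' ⇒ L via d/dx closure of L₀.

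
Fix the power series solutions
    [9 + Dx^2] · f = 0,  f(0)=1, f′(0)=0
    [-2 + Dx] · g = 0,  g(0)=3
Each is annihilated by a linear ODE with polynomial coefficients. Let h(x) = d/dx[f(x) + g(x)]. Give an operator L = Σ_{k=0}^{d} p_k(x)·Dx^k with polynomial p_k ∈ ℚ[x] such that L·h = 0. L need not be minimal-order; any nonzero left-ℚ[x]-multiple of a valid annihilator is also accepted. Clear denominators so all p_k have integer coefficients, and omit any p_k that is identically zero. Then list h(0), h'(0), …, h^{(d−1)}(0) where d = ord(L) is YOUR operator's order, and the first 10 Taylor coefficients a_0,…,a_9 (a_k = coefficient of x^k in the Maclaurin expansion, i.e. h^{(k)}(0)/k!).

L = 18 - 9·Dx + 2·Dx^2 - Dx^3  (order 3).
h: a_k = 6, 3, 12, 43/2, 4, -179/40, 8/15, 349/240, 4/105, -18659/120960, …
ICs: h(0) = 6, h′(0) = 3, h′′(0) = 24.

f: a_k = 1, 0, -9/2, 0, 27/8, 0, -81/80, 0, 729/4480, 0, …
g: a_k = 3, 6, 6, 4, 2, 4/5, 4/15, 8/105, 2/105, 4/945, …
Weyl lclm of L_f,L_g ⇒ L₀ (ord ≤ 3).
h₀' ⇒ L via d/dx closure of L₀.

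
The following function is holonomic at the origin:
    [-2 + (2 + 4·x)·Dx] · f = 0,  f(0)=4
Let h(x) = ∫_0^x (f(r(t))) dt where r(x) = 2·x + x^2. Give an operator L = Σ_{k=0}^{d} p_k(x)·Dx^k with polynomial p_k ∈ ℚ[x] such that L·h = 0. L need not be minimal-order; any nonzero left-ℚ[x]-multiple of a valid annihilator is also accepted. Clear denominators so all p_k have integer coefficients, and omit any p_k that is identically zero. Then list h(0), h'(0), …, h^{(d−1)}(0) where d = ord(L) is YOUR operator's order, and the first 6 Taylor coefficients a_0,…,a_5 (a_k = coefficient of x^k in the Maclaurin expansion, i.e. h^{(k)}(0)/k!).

f: a_k = 4, 4, -2, 2, -5/2, 7/2, …
L₀ from L_f via x↦r, Dx↦r'^{-1}Dx.
h=∫₀ˣh₀: take L = L₀·Dx.
L = (-2 - 2·x)·Dx + (1 + 4·x + 2·x^2)·Dx^2  (order 2).
h: a_k = 0, 4, 4, -4/3, 2, -18/5, …
ICs: h(0) = 0, h′(0) = 4.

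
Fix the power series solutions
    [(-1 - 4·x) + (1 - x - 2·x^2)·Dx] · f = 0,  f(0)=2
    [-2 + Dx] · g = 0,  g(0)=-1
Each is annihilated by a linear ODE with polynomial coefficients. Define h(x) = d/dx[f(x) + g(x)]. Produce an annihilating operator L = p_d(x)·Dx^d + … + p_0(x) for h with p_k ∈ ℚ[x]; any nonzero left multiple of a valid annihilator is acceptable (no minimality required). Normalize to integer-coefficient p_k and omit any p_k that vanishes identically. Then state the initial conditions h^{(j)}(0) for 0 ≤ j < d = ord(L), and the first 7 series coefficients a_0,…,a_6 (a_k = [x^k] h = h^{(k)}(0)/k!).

L = (18 + 132·x + 144·x^2 + 288·x^3 + 96·x^4) + (-13 - 68·x - 94·x^2 - 112·x^3 + 40·x^4 + 32·x^5)·Dx + (2 + x + 11·x^2 - 16·x^3 - 44·x^4 - 16·x^5)·Dx^2  (order 2).
h: a_k = 0, 8, 26, 256/3, 626/3, 7732/15, 53542/45, …
ICs: h(0) = 0, h′(0) = 8.

f: a_k = 2, 2, 6, 10, 22, 42, 86, …
g: a_k = -1, -2, -2, -4/3, -2/3, -4/15, -4/45, …
h₀=f+g: left-lcm gives L₀, ord ≤ 2.
Derive L from L₀ (diff closure).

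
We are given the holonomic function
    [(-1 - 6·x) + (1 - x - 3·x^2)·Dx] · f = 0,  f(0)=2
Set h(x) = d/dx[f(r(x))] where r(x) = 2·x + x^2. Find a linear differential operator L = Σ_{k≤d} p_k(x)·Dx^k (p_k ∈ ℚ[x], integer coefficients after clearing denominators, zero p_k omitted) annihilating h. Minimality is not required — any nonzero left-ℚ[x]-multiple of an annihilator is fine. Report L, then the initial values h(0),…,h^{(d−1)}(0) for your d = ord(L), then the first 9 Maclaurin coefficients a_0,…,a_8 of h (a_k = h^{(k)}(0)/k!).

f: a_k = 2, 2, 8, 14, 38, 80, 194, 434, 1016, …
L₀ from L_f via x↦r, Dx↦r'^{-1}Dx.
Derive L from L₀ (diff closure).
L = (17 + 114·x + 597·x^2 + 1260·x^3 + 1215·x^4 + 540·x^5 + 90·x^6) + (-1 - 11·x + 21·x^2 + 211·x^3 + 405·x^4 + 333·x^5 + 126·x^6 + 18·x^7)·Dx  (order 1).
h: a_k = 4, 68, 432, 3136, 19300, 118452, 696528, 4034608, 22956192, …
ICs: h(0) = 4.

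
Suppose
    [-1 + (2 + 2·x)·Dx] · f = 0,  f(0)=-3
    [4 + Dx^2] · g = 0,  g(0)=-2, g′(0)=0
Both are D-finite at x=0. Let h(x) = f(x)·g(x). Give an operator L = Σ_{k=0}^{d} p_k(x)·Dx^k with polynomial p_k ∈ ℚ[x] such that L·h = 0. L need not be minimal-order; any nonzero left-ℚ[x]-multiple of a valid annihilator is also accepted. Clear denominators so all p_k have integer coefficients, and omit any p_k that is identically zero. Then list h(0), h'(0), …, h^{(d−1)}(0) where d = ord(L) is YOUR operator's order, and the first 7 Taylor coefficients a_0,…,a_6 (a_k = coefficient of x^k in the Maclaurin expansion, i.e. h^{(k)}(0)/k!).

f: a_k = -3, -3/2, 3/8, -3/16, 15/128, -21/256, 63/1024, …
g: a_k = -2, 0, 4, 0, -4/3, 0, 8/45, …
f·g: L₀ = L_f ⊗_s L_g, ord ≤ 1·2.
L = (19 + 32·x + 16·x^2) + (-4 - 4·x)·Dx + (4 + 8·x + 4·x^2)·Dx^2  (order 2).
h: a_k = 6, 3, -51/4, -45/8, 337/64, 181/128, -5281/7680, …
ICs: h(0) = 6, h′(0) = 3.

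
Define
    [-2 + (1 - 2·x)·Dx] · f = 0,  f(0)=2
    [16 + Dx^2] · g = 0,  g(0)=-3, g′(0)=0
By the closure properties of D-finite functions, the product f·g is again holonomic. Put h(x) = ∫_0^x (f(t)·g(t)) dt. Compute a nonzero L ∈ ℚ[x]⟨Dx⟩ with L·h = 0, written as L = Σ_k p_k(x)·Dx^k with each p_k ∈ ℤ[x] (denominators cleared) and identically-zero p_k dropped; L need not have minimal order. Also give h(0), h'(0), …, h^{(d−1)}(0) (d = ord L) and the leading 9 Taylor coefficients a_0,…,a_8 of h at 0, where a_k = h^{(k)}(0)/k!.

L = (-16 + 32·x)·Dx + 4·Dx^2 + (-1 + 2·x)·Dx^3  (order 3).
h: a_k = 0, -6, -6, 8, 12, 32/5, 32/3, 2432/105, 608/15, …
ICs: h(0) = 0, h′(0) = -6, h′′(0) = -12.

f: a_k = 2, 4, 8, 16, 32, 64, 128, 256, 512, …
g: a_k = -3, 0, 24, 0, -32, 0, 256/15, 0, -512/105, …
Sym-product of L_f,L_g gives L₀ (≤ ord 2).
h=∫h₀ ⇒ L = L₀·Dx.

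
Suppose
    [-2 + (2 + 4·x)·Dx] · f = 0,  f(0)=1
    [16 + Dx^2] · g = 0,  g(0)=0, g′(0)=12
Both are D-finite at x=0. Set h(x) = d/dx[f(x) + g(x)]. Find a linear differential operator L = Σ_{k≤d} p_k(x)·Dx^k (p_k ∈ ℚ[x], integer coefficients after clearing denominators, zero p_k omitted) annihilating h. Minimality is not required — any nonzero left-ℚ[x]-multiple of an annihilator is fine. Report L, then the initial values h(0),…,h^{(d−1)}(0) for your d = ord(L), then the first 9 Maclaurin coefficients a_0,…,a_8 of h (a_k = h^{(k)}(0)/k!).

f: a_k = 1, 1, -1/2, 1/2, -5/8, 7/8, -21/16, 33/16, -429/128, …
g: a_k = 0, 12, 0, -32, 0, 128/5, 0, -1024/105, 0, …
f+g: L₀ = lclm(L_f,L_g), ord ≤ 1+2.
h=h₀': d/dx-closure on L₀ ⇒ L.
L = (-496 - 1024·x - 1024·x^2) + (-304 - 1632·x - 3072·x^2 - 2048·x^3)·Dx + (-31 - 64·x - 64·x^2)·Dx^2 + (-19 - 102·x - 192·x^2 - 128·x^3)·Dx^3  (order 3).
h: a_k = 13, -1, -189/2, -5/2, 1059/8, -63/8, -12919/240, -429/16, 937819/13440, …
ICs: h(0) = 13, h′(0) = -1, h′′(0) = -189.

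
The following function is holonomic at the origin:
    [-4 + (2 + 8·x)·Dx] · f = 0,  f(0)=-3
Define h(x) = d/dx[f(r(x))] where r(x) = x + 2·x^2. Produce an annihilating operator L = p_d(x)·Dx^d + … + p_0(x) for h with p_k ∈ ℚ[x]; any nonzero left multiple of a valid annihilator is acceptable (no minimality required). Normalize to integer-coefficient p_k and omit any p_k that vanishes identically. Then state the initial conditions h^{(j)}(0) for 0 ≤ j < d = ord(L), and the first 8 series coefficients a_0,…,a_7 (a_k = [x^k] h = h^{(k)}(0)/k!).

L = 2 + (-1 - 8·x - 24·x^2 - 32·x^3)·Dx  (order 1).
h: a_k = -6, -12, 36, -72, 60, 216, -1176, 2928, …
ICs: h(0) = -6.

f: a_k = -3, -6, 6, -12, 30, -84, 252, -792, …
Substitute x→r, Dx→(1/r')Dx; clear ⇒ L₀.
h₀' ⇒ L via d/dx closure of L₀.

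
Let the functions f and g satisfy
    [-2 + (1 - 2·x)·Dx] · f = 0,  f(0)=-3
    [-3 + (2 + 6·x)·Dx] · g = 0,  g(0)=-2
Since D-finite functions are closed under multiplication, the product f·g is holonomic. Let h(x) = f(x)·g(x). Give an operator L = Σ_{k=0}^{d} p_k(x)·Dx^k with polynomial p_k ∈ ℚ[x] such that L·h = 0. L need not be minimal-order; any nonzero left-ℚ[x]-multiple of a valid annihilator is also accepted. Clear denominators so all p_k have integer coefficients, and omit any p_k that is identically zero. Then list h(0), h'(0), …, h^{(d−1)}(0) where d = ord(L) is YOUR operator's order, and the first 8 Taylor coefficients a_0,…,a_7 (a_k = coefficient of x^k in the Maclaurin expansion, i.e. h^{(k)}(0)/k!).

L = (7 + 6·x) + (-2 - 2·x + 12·x^2)·Dx  (order 1).
h: a_k = 6, 21, 141/4, 645/8, 9105/64, 41523/128, 286257/512, 1361541/1024, …
ICs: h(0) = 6.

f: a_k = -3, -6, -12, -24, -48, -96, -192, -384, …
g: a_k = -2, -3, 9/4, -27/8, 405/64, -1701/128, 15309/512, -72171/1024, …
Sym-product of L_f,L_g gives L₀ (≤ ord 1).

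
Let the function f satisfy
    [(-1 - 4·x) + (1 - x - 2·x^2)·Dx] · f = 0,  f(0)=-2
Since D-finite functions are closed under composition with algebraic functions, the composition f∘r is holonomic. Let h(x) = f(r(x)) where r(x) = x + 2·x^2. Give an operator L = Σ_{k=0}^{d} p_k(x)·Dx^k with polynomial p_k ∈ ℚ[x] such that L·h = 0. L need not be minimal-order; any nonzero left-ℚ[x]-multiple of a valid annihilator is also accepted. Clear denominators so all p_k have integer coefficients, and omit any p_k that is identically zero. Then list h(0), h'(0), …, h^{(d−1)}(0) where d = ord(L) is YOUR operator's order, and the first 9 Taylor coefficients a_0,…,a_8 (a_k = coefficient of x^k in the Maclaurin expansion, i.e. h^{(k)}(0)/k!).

L = (1 + 8·x + 24·x^2 + 32·x^3) + (-1 + x + 4·x^2 + 8·x^3 + 8·x^4)·Dx  (order 1).
h: a_k = -2, -2, -10, -34, -106, -338, -1114, -3586, -11594, …
ICs: h(0) = -2.

f: a_k = -2, -2, -6, -10, -22, -42, -86, -170, -342, …
Substitute x→r, Dx→(1/r')Dx; clear ⇒ L₀.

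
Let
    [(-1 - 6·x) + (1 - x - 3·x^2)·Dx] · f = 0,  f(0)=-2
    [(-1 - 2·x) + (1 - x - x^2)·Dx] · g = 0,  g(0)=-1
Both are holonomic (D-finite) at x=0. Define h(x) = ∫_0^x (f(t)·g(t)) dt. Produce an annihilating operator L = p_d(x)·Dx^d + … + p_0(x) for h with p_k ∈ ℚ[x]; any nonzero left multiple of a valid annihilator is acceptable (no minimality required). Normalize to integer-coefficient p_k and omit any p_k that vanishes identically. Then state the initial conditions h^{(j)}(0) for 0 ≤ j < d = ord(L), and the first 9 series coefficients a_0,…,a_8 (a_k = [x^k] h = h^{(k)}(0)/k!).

L = (-2 - 6·x + 12·x^2 + 12·x^3)·Dx + (1 - 2·x - 3·x^2 + 4·x^3 + 3·x^4)·Dx^2  (order 2).
h: a_k = 0, 2, 2, 14/3, 8, 84/5, 98/3, 474/7, 138, …
ICs: h(0) = 0, h′(0) = 2.

f: a_k = -2, -2, -8, -14, -38, -80, -194, -434, -1016, …
g: a_k = -1, -1, -2, -3, -5, -8, -13, -21, -34, …
Sym-product of L_f,L_g gives L₀ (≤ ord 1).
h=∫h₀ ⇒ L = L₀·Dx.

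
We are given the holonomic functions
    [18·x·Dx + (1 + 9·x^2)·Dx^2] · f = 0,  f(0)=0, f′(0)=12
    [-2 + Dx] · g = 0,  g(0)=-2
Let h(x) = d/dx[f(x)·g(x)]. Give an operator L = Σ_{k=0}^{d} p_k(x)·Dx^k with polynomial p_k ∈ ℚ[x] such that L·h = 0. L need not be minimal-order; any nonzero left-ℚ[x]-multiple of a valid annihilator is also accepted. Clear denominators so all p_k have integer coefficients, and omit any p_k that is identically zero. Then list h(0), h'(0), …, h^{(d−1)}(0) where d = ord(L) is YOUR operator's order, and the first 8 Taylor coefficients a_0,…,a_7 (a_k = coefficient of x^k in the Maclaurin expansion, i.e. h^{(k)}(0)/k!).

f: a_k = 0, 12, 0, -36, 0, 972/5, 0, -8748/7, …
g: a_k = -2, -4, -4, -8/3, -4/3, -8/15, -8/45, -16/315, …
Sym-product of L_f,L_g gives L₀ (≤ ord 2).
h=h₀': d/dx-closure on L₀ ⇒ L.
L = (-14 - 72·x + 558·x^2 - 648·x^3 + 324·x^4) + (5 + 54·x - 315·x^2 + 486·x^3 - 324·x^4)·Dx + (1 - 9·x + 18·x^2 - 81·x^3 + 81·x^4)·Dx^2  (order 2).
h: a_k = -24, -96, 72, 448, -1304, -4128, 185608/15, 755840/21, …
ICs: h(0) = -24, h′(0) = -96.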